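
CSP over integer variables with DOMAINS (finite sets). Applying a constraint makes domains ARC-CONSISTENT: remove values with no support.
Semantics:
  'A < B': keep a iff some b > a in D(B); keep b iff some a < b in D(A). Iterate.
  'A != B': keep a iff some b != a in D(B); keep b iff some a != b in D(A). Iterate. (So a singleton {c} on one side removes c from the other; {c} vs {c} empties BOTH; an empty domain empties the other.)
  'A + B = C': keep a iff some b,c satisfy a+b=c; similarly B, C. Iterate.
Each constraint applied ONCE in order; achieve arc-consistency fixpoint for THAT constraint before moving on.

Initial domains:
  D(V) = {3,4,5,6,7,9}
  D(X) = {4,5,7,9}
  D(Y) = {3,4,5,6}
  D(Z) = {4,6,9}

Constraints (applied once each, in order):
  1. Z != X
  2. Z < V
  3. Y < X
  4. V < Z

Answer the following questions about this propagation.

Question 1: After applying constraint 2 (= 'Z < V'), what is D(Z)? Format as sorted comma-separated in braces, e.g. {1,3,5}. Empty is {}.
Answer: {4,6}

Derivation:
Constraint 1 (Z != X) on D(Z)={4,6,9} D(X)={4,5,7,9}: no change
Constraint 2 (Z < V) on D(Z)={4,6,9} D(V)={3,4,5,6,7,9}: Z {4,6,9}->{4,6}; V {3,4,5,6,7,9}->{5,6,7,9}
So after constraint 2: D(Z) = {4,6}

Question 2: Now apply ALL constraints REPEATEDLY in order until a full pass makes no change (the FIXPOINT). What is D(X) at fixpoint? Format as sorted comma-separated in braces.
pass 0 (initial): D(X)={4,5,7,9}
pass 1: V {3,4,5,6,7,9}->{5}; Z {4,6,9}->{6}
pass 2: V {5}->{}; Z {6}->{}
pass 3: X {4,5,7,9}->{}; Y {3,4,5,6}->{}
pass 4: no change
Fixpoint after 4 passes: D(X) = {}

Answer: {}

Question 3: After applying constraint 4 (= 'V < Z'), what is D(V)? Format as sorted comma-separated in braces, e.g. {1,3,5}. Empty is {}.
Constraint 1 (Z != X) on D(Z)={4,6,9} D(X)={4,5,7,9}: no change
Constraint 2 (Z < V) on D(Z)={4,6,9} D(V)={3,4,5,6,7,9}: Z {4,6,9}->{4,6}; V {3,4,5,6,7,9}->{5,6,7,9}
Constraint 3 (Y < X) on D(Y)={3,4,5,6} D(X)={4,5,7,9}: no change
Constraint 4 (V < Z) on D(V)={5,6,7,9} D(Z)={4,6}: V {5,6,7,9}->{5}; Z {4,6}->{6}
So after constraint 4: D(V) = {5}

Answer: {5}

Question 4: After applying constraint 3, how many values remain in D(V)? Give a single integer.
Constraint 1 (Z != X) on D(Z)={4,6,9} D(X)={4,5,7,9}: no change
Constraint 2 (Z < V) on D(Z)={4,6,9} D(V)={3,4,5,6,7,9}: Z {4,6,9}->{4,6}; V {3,4,5,6,7,9}->{5,6,7,9}
Constraint 3 (Y < X) on D(Y)={3,4,5,6} D(X)={4,5,7,9}: no change
So after constraint 3: D(V)={5,6,7,9}, size = 4

Answer: 4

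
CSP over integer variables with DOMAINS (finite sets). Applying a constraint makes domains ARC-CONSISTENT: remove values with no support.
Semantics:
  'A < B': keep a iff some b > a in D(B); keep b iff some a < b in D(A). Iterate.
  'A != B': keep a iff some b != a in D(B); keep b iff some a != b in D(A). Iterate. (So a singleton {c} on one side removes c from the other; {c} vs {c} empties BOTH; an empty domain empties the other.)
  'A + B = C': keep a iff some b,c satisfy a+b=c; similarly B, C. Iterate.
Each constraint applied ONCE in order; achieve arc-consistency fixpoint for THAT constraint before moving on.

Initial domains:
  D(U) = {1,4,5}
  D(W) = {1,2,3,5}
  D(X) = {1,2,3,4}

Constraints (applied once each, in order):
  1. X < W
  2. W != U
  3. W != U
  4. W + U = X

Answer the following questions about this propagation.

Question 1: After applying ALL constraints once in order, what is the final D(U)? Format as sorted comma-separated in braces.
Answer: {1}

Derivation:
Constraint 1 (X < W) on D(X)={1,2,3,4} D(W)={1,2,3,5}: W {1,2,3,5}->{2,3,5}
Constraint 2 (W != U) on D(W)={2,3,5} D(U)={1,4,5}: no change
Constraint 3 (W != U) on D(W)={2,3,5} D(U)={1,4,5}: no change
Constraint 4 (W + U = X) on D(W)={2,3,5} D(U)={1,4,5} D(X)={1,2,3,4}: W {2,3,5}->{2,3}; U {1,4,5}->{1}; X {1,2,3,4}->{3,4}
So after all 4 constraints: D(U) = {1}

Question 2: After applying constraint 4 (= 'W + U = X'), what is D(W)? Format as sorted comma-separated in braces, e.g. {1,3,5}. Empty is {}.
Answer: {2,3}

Derivation:
Constraint 1 (X < W) on D(X)={1,2,3,4} D(W)={1,2,3,5}: W {1,2,3,5}->{2,3,5}
Constraint 2 (W != U) on D(W)={2,3,5} D(U)={1,4,5}: no change
Constraint 3 (W != U) on D(W)={2,3,5} D(U)={1,4,5}: no change
Constraint 4 (W + U = X) on D(W)={2,3,5} D(U)={1,4,5} D(X)={1,2,3,4}: W {2,3,5}->{2,3}; U {1,4,5}->{1}; X {1,2,3,4}->{3,4}
So after constraint 4: D(W) = {2,3}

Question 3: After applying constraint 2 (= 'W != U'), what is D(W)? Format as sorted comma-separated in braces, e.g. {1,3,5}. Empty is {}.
Constraint 1 (X < W) on D(X)={1,2,3,4} D(W)={1,2,3,5}: W {1,2,3,5}->{2,3,5}
Constraint 2 (W != U) on D(W)={2,3,5} D(U)={1,4,5}: no change
So after constraint 2: D(W) = {2,3,5}

Answer: {2,3,5}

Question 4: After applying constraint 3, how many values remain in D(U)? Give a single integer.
Constraint 1 (X < W) on D(X)={1,2,3,4} D(W)={1,2,3,5}: W {1,2,3,5}->{2,3,5}
Constraint 2 (W != U) on D(W)={2,3,5} D(U)={1,4,5}: no change
Constraint 3 (W != U) on D(W)={2,3,5} D(U)={1,4,5}: no change
So after constraint 3: D(U)={1,4,5}, size = 3

Answer: 3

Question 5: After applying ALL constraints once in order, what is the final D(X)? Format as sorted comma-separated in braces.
Constraint 1 (X < W) on D(X)={1,2,3,4} D(W)={1,2,3,5}: W {1,2,3,5}->{2,3,5}
Constraint 2 (W != U) on D(W)={2,3,5} D(U)={1,4,5}: no change
Constraint 3 (W != U) on D(W)={2,3,5} D(U)={1,4,5}: no change
Constraint 4 (W + U = X) on D(W)={2,3,5} D(U)={1,4,5} D(X)={1,2,3,4}: W {2,3,5}->{2,3}; U {1,4,5}->{1}; X {1,2,3,4}->{3,4}
So after all 4 constraints: D(X) = {3,4}

Answer: {3,4}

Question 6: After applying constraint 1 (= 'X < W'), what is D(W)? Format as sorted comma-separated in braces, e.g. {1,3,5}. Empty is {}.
Answer: {2,3,5}

Derivation:
Constraint 1 (X < W) on D(X)={1,2,3,4} D(W)={1,2,3,5}: W {1,2,3,5}->{2,3,5}
So after constraint 1: D(W) = {2,3,5}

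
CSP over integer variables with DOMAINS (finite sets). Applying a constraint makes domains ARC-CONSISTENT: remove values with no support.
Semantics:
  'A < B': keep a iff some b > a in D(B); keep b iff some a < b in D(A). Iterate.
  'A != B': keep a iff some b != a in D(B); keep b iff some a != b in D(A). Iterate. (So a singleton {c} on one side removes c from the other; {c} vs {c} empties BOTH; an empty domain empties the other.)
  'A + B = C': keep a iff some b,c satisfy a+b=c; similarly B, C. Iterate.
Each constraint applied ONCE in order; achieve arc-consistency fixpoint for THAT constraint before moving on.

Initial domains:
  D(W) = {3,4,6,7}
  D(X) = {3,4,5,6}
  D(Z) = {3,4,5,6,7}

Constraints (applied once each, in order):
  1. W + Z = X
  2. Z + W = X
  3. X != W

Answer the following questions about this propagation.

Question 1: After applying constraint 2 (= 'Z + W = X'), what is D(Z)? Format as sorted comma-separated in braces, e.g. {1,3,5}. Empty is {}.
Answer: {3}

Derivation:
Constraint 1 (W + Z = X) on D(W)={3,4,6,7} D(Z)={3,4,5,6,7} D(X)={3,4,5,6}: W {3,4,6,7}->{3}; Z {3,4,5,6,7}->{3}; X {3,4,5,6}->{6}
Constraint 2 (Z + W = X) on D(Z)={3} D(W)={3} D(X)={6}: no change
So after constraint 2: D(Z) = {3}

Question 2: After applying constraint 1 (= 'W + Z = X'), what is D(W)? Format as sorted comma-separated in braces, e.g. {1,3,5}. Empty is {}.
Constraint 1 (W + Z = X) on D(W)={3,4,6,7} D(Z)={3,4,5,6,7} D(X)={3,4,5,6}: W {3,4,6,7}->{3}; Z {3,4,5,6,7}->{3}; X {3,4,5,6}->{6}
So after constraint 1: D(W) = {3}

Answer: {3}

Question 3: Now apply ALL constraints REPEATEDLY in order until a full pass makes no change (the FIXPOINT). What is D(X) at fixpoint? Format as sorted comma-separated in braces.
Answer: {6}

Derivation:
pass 0 (initial): D(X)={3,4,5,6}
pass 1: W {3,4,6,7}->{3}; X {3,4,5,6}->{6}; Z {3,4,5,6,7}->{3}
pass 2: no change
Fixpoint after 2 passes: D(X) = {6}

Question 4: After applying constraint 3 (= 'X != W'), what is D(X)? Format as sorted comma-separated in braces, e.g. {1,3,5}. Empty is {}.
Constraint 1 (W + Z = X) on D(W)={3,4,6,7} D(Z)={3,4,5,6,7} D(X)={3,4,5,6}: W {3,4,6,7}->{3}; Z {3,4,5,6,7}->{3}; X {3,4,5,6}->{6}
Constraint 2 (Z + W = X) on D(Z)={3} D(W)={3} D(X)={6}: no change
Constraint 3 (X != W) on D(X)={6} D(W)={3}: no change
So after constraint 3: D(X) = {6}

Answer: {6}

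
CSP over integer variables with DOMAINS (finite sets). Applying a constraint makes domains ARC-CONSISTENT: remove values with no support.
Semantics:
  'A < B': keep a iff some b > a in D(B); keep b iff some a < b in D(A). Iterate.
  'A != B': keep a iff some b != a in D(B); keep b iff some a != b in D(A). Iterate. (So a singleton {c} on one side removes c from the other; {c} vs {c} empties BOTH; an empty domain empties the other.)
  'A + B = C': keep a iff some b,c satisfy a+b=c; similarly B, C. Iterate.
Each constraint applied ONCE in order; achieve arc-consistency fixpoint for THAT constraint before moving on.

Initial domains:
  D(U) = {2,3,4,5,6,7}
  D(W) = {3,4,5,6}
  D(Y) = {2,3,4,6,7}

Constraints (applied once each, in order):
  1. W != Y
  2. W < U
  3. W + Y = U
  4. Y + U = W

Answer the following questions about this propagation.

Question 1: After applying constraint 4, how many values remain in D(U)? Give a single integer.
Answer: 0

Derivation:
Constraint 1 (W != Y) on D(W)={3,4,5,6} D(Y)={2,3,4,6,7}: no change
Constraint 2 (W < U) on D(W)={3,4,5,6} D(U)={2,3,4,5,6,7}: U {2,3,4,5,6,7}->{4,5,6,7}
Constraint 3 (W + Y = U) on D(W)={3,4,5,6} D(Y)={2,3,4,6,7} D(U)={4,5,6,7}: W {3,4,5,6}->{3,4,5}; Y {2,3,4,6,7}->{2,3,4}; U {4,5,6,7}->{5,6,7}
Constraint 4 (Y + U = W) on D(Y)={2,3,4} D(U)={5,6,7} D(W)={3,4,5}: Y {2,3,4}->{}; U {5,6,7}->{}; W {3,4,5}->{}
So after constraint 4: D(U)={}, size = 0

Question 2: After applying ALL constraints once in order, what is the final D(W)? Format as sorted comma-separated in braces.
Constraint 1 (W != Y) on D(W)={3,4,5,6} D(Y)={2,3,4,6,7}: no change
Constraint 2 (W < U) on D(W)={3,4,5,6} D(U)={2,3,4,5,6,7}: U {2,3,4,5,6,7}->{4,5,6,7}
Constraint 3 (W + Y = U) on D(W)={3,4,5,6} D(Y)={2,3,4,6,7} D(U)={4,5,6,7}: W {3,4,5,6}->{3,4,5}; Y {2,3,4,6,7}->{2,3,4}; U {4,5,6,7}->{5,6,7}
Constraint 4 (Y + U = W) on D(Y)={2,3,4} D(U)={5,6,7} D(W)={3,4,5}: Y {2,3,4}->{}; U {5,6,7}->{}; W {3,4,5}->{}
So after all 4 constraints: D(W) = {}

Answer: {}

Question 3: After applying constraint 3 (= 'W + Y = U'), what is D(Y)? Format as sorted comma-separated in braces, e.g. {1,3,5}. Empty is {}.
Constraint 1 (W != Y) on D(W)={3,4,5,6} D(Y)={2,3,4,6,7}: no change
Constraint 2 (W < U) on D(W)={3,4,5,6} D(U)={2,3,4,5,6,7}: U {2,3,4,5,6,7}->{4,5,6,7}
Constraint 3 (W + Y = U) on D(W)={3,4,5,6} D(Y)={2,3,4,6,7} D(U)={4,5,6,7}: W {3,4,5,6}->{3,4,5}; Y {2,3,4,6,7}->{2,3,4}; U {4,5,6,7}->{5,6,7}
So after constraint 3: D(Y) = {2,3,4}

Answer: {2,3,4}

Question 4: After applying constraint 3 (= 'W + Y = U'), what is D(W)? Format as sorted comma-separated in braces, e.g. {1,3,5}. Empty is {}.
Constraint 1 (W != Y) on D(W)={3,4,5,6} D(Y)={2,3,4,6,7}: no change
Constraint 2 (W < U) on D(W)={3,4,5,6} D(U)={2,3,4,5,6,7}: U {2,3,4,5,6,7}->{4,5,6,7}
Constraint 3 (W + Y = U) on D(W)={3,4,5,6} D(Y)={2,3,4,6,7} D(U)={4,5,6,7}: W {3,4,5,6}->{3,4,5}; Y {2,3,4,6,7}->{2,3,4}; U {4,5,6,7}->{5,6,7}
So after constraint 3: D(W) = {3,4,5}

Answer: {3,4,5}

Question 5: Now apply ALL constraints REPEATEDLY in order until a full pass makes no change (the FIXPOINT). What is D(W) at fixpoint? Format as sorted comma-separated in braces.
Answer: {}

Derivation:
pass 0 (initial): D(W)={3,4,5,6}
pass 1: U {2,3,4,5,6,7}->{}; W {3,4,5,6}->{}; Y {2,3,4,6,7}->{}
pass 2: no change
Fixpoint after 2 passes: D(W) = {}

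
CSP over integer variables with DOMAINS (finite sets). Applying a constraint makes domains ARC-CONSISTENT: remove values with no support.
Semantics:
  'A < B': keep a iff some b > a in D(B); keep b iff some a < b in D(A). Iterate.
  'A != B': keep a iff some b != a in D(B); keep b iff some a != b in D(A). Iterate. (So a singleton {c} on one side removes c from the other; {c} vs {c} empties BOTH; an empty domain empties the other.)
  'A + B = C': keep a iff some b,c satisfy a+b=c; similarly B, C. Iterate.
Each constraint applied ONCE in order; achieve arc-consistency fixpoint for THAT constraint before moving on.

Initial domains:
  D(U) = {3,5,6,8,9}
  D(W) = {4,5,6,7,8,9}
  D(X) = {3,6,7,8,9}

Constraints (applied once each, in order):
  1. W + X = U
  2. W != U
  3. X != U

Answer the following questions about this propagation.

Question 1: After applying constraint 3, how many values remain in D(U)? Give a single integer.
Answer: 2

Derivation:
Constraint 1 (W + X = U) on D(W)={4,5,6,7,8,9} D(X)={3,6,7,8,9} D(U)={3,5,6,8,9}: W {4,5,6,7,8,9}->{5,6}; X {3,6,7,8,9}->{3}; U {3,5,6,8,9}->{8,9}
Constraint 2 (W != U) on D(W)={5,6} D(U)={8,9}: no change
Constraint 3 (X != U) on D(X)={3} D(U)={8,9}: no change
So after constraint 3: D(U)={8,9}, size = 2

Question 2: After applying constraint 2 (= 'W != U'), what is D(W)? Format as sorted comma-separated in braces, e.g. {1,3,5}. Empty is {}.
Constraint 1 (W + X = U) on D(W)={4,5,6,7,8,9} D(X)={3,6,7,8,9} D(U)={3,5,6,8,9}: W {4,5,6,7,8,9}->{5,6}; X {3,6,7,8,9}->{3}; U {3,5,6,8,9}->{8,9}
Constraint 2 (W != U) on D(W)={5,6} D(U)={8,9}: no change
So after constraint 2: D(W) = {5,6}

Answer: {5,6}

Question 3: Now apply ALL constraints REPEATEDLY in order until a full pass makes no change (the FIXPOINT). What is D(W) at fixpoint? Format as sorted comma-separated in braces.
Answer: {5,6}

Derivation:
pass 0 (initial): D(W)={4,5,6,7,8,9}
pass 1: U {3,5,6,8,9}->{8,9}; W {4,5,6,7,8,9}->{5,6}; X {3,6,7,8,9}->{3}
pass 2: no change
Fixpoint after 2 passes: D(W) = {5,6}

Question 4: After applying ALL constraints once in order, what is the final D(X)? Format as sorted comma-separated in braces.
Constraint 1 (W + X = U) on D(W)={4,5,6,7,8,9} D(X)={3,6,7,8,9} D(U)={3,5,6,8,9}: W {4,5,6,7,8,9}->{5,6}; X {3,6,7,8,9}->{3}; U {3,5,6,8,9}->{8,9}
Constraint 2 (W != U) on D(W)={5,6} D(U)={8,9}: no change
Constraint 3 (X != U) on D(X)={3} D(U)={8,9}: no change
So after all 3 constraints: D(X) = {3}

Answer: {3}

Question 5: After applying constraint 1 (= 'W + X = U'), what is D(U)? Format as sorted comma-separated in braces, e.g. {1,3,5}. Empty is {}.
Constraint 1 (W + X = U) on D(W)={4,5,6,7,8,9} D(X)={3,6,7,8,9} D(U)={3,5,6,8,9}: W {4,5,6,7,8,9}->{5,6}; X {3,6,7,8,9}->{3}; U {3,5,6,8,9}->{8,9}
So after constraint 1: D(U) = {8,9}

Answer: {8,9}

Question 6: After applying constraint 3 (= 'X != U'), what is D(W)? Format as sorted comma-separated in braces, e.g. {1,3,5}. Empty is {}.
Constraint 1 (W + X = U) on D(W)={4,5,6,7,8,9} D(X)={3,6,7,8,9} D(U)={3,5,6,8,9}: W {4,5,6,7,8,9}->{5,6}; X {3,6,7,8,9}->{3}; U {3,5,6,8,9}->{8,9}
Constraint 2 (W != U) on D(W)={5,6} D(U)={8,9}: no change
Constraint 3 (X != U) on D(X)={3} D(U)={8,9}: no change
So after constraint 3: D(W) = {5,6}

Answer: {5,6}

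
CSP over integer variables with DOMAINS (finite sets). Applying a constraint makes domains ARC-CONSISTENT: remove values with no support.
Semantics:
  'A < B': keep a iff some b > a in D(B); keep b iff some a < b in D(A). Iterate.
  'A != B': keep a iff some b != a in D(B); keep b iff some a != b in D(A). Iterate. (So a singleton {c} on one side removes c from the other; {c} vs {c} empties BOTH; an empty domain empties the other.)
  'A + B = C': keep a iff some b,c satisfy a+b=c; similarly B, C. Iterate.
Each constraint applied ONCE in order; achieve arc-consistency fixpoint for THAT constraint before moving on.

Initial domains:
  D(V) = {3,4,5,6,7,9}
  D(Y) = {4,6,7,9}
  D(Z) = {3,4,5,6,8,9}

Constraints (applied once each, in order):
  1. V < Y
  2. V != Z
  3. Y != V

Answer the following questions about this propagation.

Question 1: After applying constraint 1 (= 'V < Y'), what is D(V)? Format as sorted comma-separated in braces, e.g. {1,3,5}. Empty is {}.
Answer: {3,4,5,6,7}

Derivation:
Constraint 1 (V < Y) on D(V)={3,4,5,6,7,9} D(Y)={4,6,7,9}: V {3,4,5,6,7,9}->{3,4,5,6,7}
So after constraint 1: D(V) = {3,4,5,6,7}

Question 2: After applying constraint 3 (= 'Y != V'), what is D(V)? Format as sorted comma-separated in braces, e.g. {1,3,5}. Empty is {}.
Answer: {3,4,5,6,7}

Derivation:
Constraint 1 (V < Y) on D(V)={3,4,5,6,7,9} D(Y)={4,6,7,9}: V {3,4,5,6,7,9}->{3,4,5,6,7}
Constraint 2 (V != Z) on D(V)={3,4,5,6,7} D(Z)={3,4,5,6,8,9}: no change
Constraint 3 (Y != V) on D(Y)={4,6,7,9} D(V)={3,4,5,6,7}: no change
So after constraint 3: D(V) = {3,4,5,6,7}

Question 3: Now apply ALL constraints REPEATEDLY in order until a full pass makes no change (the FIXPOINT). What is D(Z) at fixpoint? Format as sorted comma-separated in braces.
pass 0 (initial): D(Z)={3,4,5,6,8,9}
pass 1: V {3,4,5,6,7,9}->{3,4,5,6,7}
pass 2: no change
Fixpoint after 2 passes: D(Z) = {3,4,5,6,8,9}

Answer: {3,4,5,6,8,9}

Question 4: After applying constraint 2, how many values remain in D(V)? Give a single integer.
Answer: 5

Derivation:
Constraint 1 (V < Y) on D(V)={3,4,5,6,7,9} D(Y)={4,6,7,9}: V {3,4,5,6,7,9}->{3,4,5,6,7}
Constraint 2 (V != Z) on D(V)={3,4,5,6,7} D(Z)={3,4,5,6,8,9}: no change
So after constraint 2: D(V)={3,4,5,6,7}, size = 5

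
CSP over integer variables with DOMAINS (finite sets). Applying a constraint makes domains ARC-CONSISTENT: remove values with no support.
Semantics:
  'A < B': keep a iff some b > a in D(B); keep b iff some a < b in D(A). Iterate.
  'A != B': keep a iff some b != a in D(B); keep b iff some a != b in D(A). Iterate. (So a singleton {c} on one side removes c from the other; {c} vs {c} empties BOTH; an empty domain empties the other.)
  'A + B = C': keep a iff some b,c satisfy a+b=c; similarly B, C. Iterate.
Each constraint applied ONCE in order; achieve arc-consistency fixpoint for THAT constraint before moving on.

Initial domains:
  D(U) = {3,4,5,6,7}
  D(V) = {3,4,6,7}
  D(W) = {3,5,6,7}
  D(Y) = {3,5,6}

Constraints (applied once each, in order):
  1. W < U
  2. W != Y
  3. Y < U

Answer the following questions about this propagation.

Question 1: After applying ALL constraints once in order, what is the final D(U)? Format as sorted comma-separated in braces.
Answer: {4,5,6,7}

Derivation:
Constraint 1 (W < U) on D(W)={3,5,6,7} D(U)={3,4,5,6,7}: W {3,5,6,7}->{3,5,6}; U {3,4,5,6,7}->{4,5,6,7}
Constraint 2 (W != Y) on D(W)={3,5,6} D(Y)={3,5,6}: no change
Constraint 3 (Y < U) on D(Y)={3,5,6} D(U)={4,5,6,7}: no change
So after all 3 constraints: D(U) = {4,5,6,7}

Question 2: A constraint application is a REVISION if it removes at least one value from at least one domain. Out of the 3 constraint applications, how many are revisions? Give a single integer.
Answer: 1

Derivation:
Constraint 1 (W < U) on D(W)={3,5,6,7} D(U)={3,4,5,6,7}: W {3,5,6,7}->{3,5,6}; U {3,4,5,6,7}->{4,5,6,7} => REVISION
Constraint 2 (W != Y) on D(W)={3,5,6} D(Y)={3,5,6}: no change => not a revision
Constraint 3 (Y < U) on D(Y)={3,5,6} D(U)={4,5,6,7}: no change => not a revision
Total revisions = 1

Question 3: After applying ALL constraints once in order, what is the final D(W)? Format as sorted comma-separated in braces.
Answer: {3,5,6}

Derivation:
Constraint 1 (W < U) on D(W)={3,5,6,7} D(U)={3,4,5,6,7}: W {3,5,6,7}->{3,5,6}; U {3,4,5,6,7}->{4,5,6,7}
Constraint 2 (W != Y) on D(W)={3,5,6} D(Y)={3,5,6}: no change
Constraint 3 (Y < U) on D(Y)={3,5,6} D(U)={4,5,6,7}: no change
So after all 3 constraints: D(W) = {3,5,6}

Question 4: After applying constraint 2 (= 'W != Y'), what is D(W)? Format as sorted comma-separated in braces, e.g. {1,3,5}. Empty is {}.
Constraint 1 (W < U) on D(W)={3,5,6,7} D(U)={3,4,5,6,7}: W {3,5,6,7}->{3,5,6}; U {3,4,5,6,7}->{4,5,6,7}
Constraint 2 (W != Y) on D(W)={3,5,6} D(Y)={3,5,6}: no change
So after constraint 2: D(W) = {3,5,6}

Answer: {3,5,6}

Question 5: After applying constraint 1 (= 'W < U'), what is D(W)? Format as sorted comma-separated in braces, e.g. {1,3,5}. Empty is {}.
Constraint 1 (W < U) on D(W)={3,5,6,7} D(U)={3,4,5,6,7}: W {3,5,6,7}->{3,5,6}; U {3,4,5,6,7}->{4,5,6,7}
So after constraint 1: D(W) = {3,5,6}

Answer: {3,5,6}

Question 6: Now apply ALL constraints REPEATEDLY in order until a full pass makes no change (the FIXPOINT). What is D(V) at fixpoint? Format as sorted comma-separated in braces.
Answer: {3,4,6,7}

Derivation:
pass 0 (initial): D(V)={3,4,6,7}
pass 1: U {3,4,5,6,7}->{4,5,6,7}; W {3,5,6,7}->{3,5,6}
pass 2: no change
Fixpoint after 2 passes: D(V) = {3,4,6,7}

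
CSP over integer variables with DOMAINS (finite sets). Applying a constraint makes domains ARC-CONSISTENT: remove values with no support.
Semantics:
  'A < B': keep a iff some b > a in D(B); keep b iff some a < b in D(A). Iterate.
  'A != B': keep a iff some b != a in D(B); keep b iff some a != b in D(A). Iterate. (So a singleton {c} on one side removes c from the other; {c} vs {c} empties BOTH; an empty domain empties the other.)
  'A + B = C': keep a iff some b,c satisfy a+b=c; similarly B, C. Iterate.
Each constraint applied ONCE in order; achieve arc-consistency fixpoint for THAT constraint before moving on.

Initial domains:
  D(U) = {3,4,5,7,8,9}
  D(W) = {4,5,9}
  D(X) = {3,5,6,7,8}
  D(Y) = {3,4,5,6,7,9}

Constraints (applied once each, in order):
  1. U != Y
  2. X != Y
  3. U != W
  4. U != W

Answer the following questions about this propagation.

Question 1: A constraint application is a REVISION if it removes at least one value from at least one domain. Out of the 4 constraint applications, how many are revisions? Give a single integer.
Constraint 1 (U != Y) on D(U)={3,4,5,7,8,9} D(Y)={3,4,5,6,7,9}: no change => not a revision
Constraint 2 (X != Y) on D(X)={3,5,6,7,8} D(Y)={3,4,5,6,7,9}: no change => not a revision
Constraint 3 (U != W) on D(U)={3,4,5,7,8,9} D(W)={4,5,9}: no change => not a revision
Constraint 4 (U != W) on D(U)={3,4,5,7,8,9} D(W)={4,5,9}: no change => not a revision
Total revisions = 0

Answer: 0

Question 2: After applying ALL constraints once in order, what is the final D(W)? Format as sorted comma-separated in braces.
Constraint 1 (U != Y) on D(U)={3,4,5,7,8,9} D(Y)={3,4,5,6,7,9}: no change
Constraint 2 (X != Y) on D(X)={3,5,6,7,8} D(Y)={3,4,5,6,7,9}: no change
Constraint 3 (U != W) on D(U)={3,4,5,7,8,9} D(W)={4,5,9}: no change
Constraint 4 (U != W) on D(U)={3,4,5,7,8,9} D(W)={4,5,9}: no change
So after all 4 constraints: D(W) = {4,5,9}

Answer: {4,5,9}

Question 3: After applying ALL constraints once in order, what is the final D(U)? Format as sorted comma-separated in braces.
Constraint 1 (U != Y) on D(U)={3,4,5,7,8,9} D(Y)={3,4,5,6,7,9}: no change
Constraint 2 (X != Y) on D(X)={3,5,6,7,8} D(Y)={3,4,5,6,7,9}: no change
Constraint 3 (U != W) on D(U)={3,4,5,7,8,9} D(W)={4,5,9}: no change
Constraint 4 (U != W) on D(U)={3,4,5,7,8,9} D(W)={4,5,9}: no change
So after all 4 constraints: D(U) = {3,4,5,7,8,9}

Answer: {3,4,5,7,8,9}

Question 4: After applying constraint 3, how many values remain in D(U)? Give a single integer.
Constraint 1 (U != Y) on D(U)={3,4,5,7,8,9} D(Y)={3,4,5,6,7,9}: no change
Constraint 2 (X != Y) on D(X)={3,5,6,7,8} D(Y)={3,4,5,6,7,9}: no change
Constraint 3 (U != W) on D(U)={3,4,5,7,8,9} D(W)={4,5,9}: no change
So after constraint 3: D(U)={3,4,5,7,8,9}, size = 6

Answer: 6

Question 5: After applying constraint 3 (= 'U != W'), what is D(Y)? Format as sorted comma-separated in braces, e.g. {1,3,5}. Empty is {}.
Answer: {3,4,5,6,7,9}

Derivation:
Constraint 1 (U != Y) on D(U)={3,4,5,7,8,9} D(Y)={3,4,5,6,7,9}: no change
Constraint 2 (X != Y) on D(X)={3,5,6,7,8} D(Y)={3,4,5,6,7,9}: no change
Constraint 3 (U != W) on D(U)={3,4,5,7,8,9} D(W)={4,5,9}: no change
So after constraint 3: D(Y) = {3,4,5,6,7,9}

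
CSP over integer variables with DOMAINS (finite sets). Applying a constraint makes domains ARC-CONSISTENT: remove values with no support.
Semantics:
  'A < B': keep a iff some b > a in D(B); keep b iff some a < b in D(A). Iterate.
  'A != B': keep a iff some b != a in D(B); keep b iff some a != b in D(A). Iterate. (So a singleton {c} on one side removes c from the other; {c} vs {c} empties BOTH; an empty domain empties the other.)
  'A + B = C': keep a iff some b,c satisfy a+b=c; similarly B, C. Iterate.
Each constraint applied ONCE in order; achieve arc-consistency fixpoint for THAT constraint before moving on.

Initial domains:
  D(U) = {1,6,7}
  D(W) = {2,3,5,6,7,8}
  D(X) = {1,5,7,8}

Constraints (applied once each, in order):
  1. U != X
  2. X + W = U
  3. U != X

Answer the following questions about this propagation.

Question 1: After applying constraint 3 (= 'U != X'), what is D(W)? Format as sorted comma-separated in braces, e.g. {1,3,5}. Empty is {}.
Answer: {2,5,6}

Derivation:
Constraint 1 (U != X) on D(U)={1,6,7} D(X)={1,5,7,8}: no change
Constraint 2 (X + W = U) on D(X)={1,5,7,8} D(W)={2,3,5,6,7,8} D(U)={1,6,7}: X {1,5,7,8}->{1,5}; W {2,3,5,6,7,8}->{2,5,6}; U {1,6,7}->{6,7}
Constraint 3 (U != X) on D(U)={6,7} D(X)={1,5}: no change
So after constraint 3: D(W) = {2,5,6}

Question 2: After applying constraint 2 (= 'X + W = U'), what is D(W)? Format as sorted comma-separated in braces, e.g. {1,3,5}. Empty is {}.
Answer: {2,5,6}

Derivation:
Constraint 1 (U != X) on D(U)={1,6,7} D(X)={1,5,7,8}: no change
Constraint 2 (X + W = U) on D(X)={1,5,7,8} D(W)={2,3,5,6,7,8} D(U)={1,6,7}: X {1,5,7,8}->{1,5}; W {2,3,5,6,7,8}->{2,5,6}; U {1,6,7}->{6,7}
So after constraint 2: D(W) = {2,5,6}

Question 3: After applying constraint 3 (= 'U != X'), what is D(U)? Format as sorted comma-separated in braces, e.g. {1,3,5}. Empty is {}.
Answer: {6,7}

Derivation:
Constraint 1 (U != X) on D(U)={1,6,7} D(X)={1,5,7,8}: no change
Constraint 2 (X + W = U) on D(X)={1,5,7,8} D(W)={2,3,5,6,7,8} D(U)={1,6,7}: X {1,5,7,8}->{1,5}; W {2,3,5,6,7,8}->{2,5,6}; U {1,6,7}->{6,7}
Constraint 3 (U != X) on D(U)={6,7} D(X)={1,5}: no change
So after constraint 3: D(U) = {6,7}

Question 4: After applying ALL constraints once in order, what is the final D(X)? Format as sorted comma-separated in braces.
Constraint 1 (U != X) on D(U)={1,6,7} D(X)={1,5,7,8}: no change
Constraint 2 (X + W = U) on D(X)={1,5,7,8} D(W)={2,3,5,6,7,8} D(U)={1,6,7}: X {1,5,7,8}->{1,5}; W {2,3,5,6,7,8}->{2,5,6}; U {1,6,7}->{6,7}
Constraint 3 (U != X) on D(U)={6,7} D(X)={1,5}: no change
So after all 3 constraints: D(X) = {1,5}

Answer: {1,5}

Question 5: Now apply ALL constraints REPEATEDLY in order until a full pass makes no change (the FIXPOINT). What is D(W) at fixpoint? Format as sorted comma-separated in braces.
pass 0 (initial): D(W)={2,3,5,6,7,8}
pass 1: U {1,6,7}->{6,7}; W {2,3,5,6,7,8}->{2,5,6}; X {1,5,7,8}->{1,5}
pass 2: no change
Fixpoint after 2 passes: D(W) = {2,5,6}

Answer: {2,5,6}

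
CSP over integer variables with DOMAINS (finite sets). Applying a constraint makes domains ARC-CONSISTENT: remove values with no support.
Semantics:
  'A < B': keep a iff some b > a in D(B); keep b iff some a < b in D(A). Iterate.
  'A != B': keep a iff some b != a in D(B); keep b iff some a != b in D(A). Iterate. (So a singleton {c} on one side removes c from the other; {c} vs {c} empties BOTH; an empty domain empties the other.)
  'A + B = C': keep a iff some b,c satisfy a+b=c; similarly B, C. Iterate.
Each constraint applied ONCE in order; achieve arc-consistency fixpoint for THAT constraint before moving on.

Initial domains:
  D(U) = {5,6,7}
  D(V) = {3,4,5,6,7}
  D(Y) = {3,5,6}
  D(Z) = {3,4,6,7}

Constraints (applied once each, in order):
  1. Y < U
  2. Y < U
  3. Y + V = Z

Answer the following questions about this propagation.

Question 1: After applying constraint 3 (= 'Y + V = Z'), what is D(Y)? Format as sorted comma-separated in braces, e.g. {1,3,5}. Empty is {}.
Constraint 1 (Y < U) on D(Y)={3,5,6} D(U)={5,6,7}: no change
Constraint 2 (Y < U) on D(Y)={3,5,6} D(U)={5,6,7}: no change
Constraint 3 (Y + V = Z) on D(Y)={3,5,6} D(V)={3,4,5,6,7} D(Z)={3,4,6,7}: Y {3,5,6}->{3}; V {3,4,5,6,7}->{3,4}; Z {3,4,6,7}->{6,7}
So after constraint 3: D(Y) = {3}

Answer: {3}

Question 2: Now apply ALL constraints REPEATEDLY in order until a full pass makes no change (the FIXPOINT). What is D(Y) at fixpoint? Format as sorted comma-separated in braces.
Answer: {3}

Derivation:
pass 0 (initial): D(Y)={3,5,6}
pass 1: V {3,4,5,6,7}->{3,4}; Y {3,5,6}->{3}; Z {3,4,6,7}->{6,7}
pass 2: no change
Fixpoint after 2 passes: D(Y) = {3}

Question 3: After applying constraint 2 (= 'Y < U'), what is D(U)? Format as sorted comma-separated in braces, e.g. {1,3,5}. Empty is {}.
Constraint 1 (Y < U) on D(Y)={3,5,6} D(U)={5,6,7}: no change
Constraint 2 (Y < U) on D(Y)={3,5,6} D(U)={5,6,7}: no change
So after constraint 2: D(U) = {5,6,7}

Answer: {5,6,7}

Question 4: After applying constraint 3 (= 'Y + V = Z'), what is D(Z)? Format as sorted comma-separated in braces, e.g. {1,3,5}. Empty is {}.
Answer: {6,7}

Derivation:
Constraint 1 (Y < U) on D(Y)={3,5,6} D(U)={5,6,7}: no change
Constraint 2 (Y < U) on D(Y)={3,5,6} D(U)={5,6,7}: no change
Constraint 3 (Y + V = Z) on D(Y)={3,5,6} D(V)={3,4,5,6,7} D(Z)={3,4,6,7}: Y {3,5,6}->{3}; V {3,4,5,6,7}->{3,4}; Z {3,4,6,7}->{6,7}
So after constraint 3: D(Z) = {6,7}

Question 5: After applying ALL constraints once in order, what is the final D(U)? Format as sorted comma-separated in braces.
Constraint 1 (Y < U) on D(Y)={3,5,6} D(U)={5,6,7}: no change
Constraint 2 (Y < U) on D(Y)={3,5,6} D(U)={5,6,7}: no change
Constraint 3 (Y + V = Z) on D(Y)={3,5,6} D(V)={3,4,5,6,7} D(Z)={3,4,6,7}: Y {3,5,6}->{3}; V {3,4,5,6,7}->{3,4}; Z {3,4,6,7}->{6,7}
So after all 3 constraints: D(U) = {5,6,7}

Answer: {5,6,7}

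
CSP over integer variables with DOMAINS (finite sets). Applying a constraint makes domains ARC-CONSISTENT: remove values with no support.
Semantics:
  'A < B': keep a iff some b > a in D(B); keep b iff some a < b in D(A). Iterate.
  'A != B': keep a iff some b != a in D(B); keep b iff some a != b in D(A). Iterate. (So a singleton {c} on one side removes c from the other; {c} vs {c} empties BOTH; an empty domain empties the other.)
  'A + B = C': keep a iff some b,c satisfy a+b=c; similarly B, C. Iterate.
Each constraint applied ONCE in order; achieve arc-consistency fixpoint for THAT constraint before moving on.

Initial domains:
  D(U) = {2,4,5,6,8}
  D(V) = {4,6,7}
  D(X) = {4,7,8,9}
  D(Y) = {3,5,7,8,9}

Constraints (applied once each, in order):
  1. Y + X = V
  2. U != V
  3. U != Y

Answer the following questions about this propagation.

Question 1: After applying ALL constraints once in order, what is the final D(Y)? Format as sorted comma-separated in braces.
Answer: {3}

Derivation:
Constraint 1 (Y + X = V) on D(Y)={3,5,7,8,9} D(X)={4,7,8,9} D(V)={4,6,7}: Y {3,5,7,8,9}->{3}; X {4,7,8,9}->{4}; V {4,6,7}->{7}
Constraint 2 (U != V) on D(U)={2,4,5,6,8} D(V)={7}: no change
Constraint 3 (U != Y) on D(U)={2,4,5,6,8} D(Y)={3}: no change
So after all 3 constraints: D(Y) = {3}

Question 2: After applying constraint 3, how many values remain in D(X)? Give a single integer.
Answer: 1

Derivation:
Constraint 1 (Y + X = V) on D(Y)={3,5,7,8,9} D(X)={4,7,8,9} D(V)={4,6,7}: Y {3,5,7,8,9}->{3}; X {4,7,8,9}->{4}; V {4,6,7}->{7}
Constraint 2 (U != V) on D(U)={2,4,5,6,8} D(V)={7}: no change
Constraint 3 (U != Y) on D(U)={2,4,5,6,8} D(Y)={3}: no change
So after constraint 3: D(X)={4}, size = 1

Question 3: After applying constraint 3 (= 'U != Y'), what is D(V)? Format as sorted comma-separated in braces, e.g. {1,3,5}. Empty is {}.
Answer: {7}

Derivation:
Constraint 1 (Y + X = V) on D(Y)={3,5,7,8,9} D(X)={4,7,8,9} D(V)={4,6,7}: Y {3,5,7,8,9}->{3}; X {4,7,8,9}->{4}; V {4,6,7}->{7}
Constraint 2 (U != V) on D(U)={2,4,5,6,8} D(V)={7}: no change
Constraint 3 (U != Y) on D(U)={2,4,5,6,8} D(Y)={3}: no change
So after constraint 3: D(V) = {7}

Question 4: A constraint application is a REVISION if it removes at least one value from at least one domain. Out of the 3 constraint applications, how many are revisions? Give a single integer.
Answer: 1

Derivation:
Constraint 1 (Y + X = V) on D(Y)={3,5,7,8,9} D(X)={4,7,8,9} D(V)={4,6,7}: Y {3,5,7,8,9}->{3}; X {4,7,8,9}->{4}; V {4,6,7}->{7} => REVISION
Constraint 2 (U != V) on D(U)={2,4,5,6,8} D(V)={7}: no change => not a revision
Constraint 3 (U != Y) on D(U)={2,4,5,6,8} D(Y)={3}: no change => not a revision
Total revisions = 1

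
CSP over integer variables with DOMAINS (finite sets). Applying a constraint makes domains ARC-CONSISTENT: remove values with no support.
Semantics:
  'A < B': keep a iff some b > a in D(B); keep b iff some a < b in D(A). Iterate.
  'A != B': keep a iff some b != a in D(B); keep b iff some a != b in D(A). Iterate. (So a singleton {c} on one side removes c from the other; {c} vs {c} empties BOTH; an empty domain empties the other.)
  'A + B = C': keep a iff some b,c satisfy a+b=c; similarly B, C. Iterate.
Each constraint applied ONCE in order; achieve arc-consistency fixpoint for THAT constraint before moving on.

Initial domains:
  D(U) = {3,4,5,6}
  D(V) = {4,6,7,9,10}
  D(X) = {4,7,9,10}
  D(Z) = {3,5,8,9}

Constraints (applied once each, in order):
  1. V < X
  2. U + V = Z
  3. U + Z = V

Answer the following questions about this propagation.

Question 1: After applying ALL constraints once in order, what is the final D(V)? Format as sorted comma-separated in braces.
Constraint 1 (V < X) on D(V)={4,6,7,9,10} D(X)={4,7,9,10}: V {4,6,7,9,10}->{4,6,7,9}; X {4,7,9,10}->{7,9,10}
Constraint 2 (U + V = Z) on D(U)={3,4,5,6} D(V)={4,6,7,9} D(Z)={3,5,8,9}: U {3,4,5,6}->{3,4,5}; V {4,6,7,9}->{4,6}; Z {3,5,8,9}->{8,9}
Constraint 3 (U + Z = V) on D(U)={3,4,5} D(Z)={8,9} D(V)={4,6}: U {3,4,5}->{}; Z {8,9}->{}; V {4,6}->{}
So after all 3 constraints: D(V) = {}

Answer: {}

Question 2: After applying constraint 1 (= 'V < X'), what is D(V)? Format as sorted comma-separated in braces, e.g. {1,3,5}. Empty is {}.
Answer: {4,6,7,9}

Derivation:
Constraint 1 (V < X) on D(V)={4,6,7,9,10} D(X)={4,7,9,10}: V {4,6,7,9,10}->{4,6,7,9}; X {4,7,9,10}->{7,9,10}
So after constraint 1: D(V) = {4,6,7,9}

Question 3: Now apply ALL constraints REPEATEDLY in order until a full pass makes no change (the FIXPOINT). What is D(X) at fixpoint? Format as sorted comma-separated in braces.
Answer: {}

Derivation:
pass 0 (initial): D(X)={4,7,9,10}
pass 1: U {3,4,5,6}->{}; V {4,6,7,9,10}->{}; X {4,7,9,10}->{7,9,10}; Z {3,5,8,9}->{}
pass 2: X {7,9,10}->{}
pass 3: no change
Fixpoint after 3 passes: D(X) = {}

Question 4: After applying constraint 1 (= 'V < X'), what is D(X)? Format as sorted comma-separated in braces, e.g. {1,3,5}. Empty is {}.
Constraint 1 (V < X) on D(V)={4,6,7,9,10} D(X)={4,7,9,10}: V {4,6,7,9,10}->{4,6,7,9}; X {4,7,9,10}->{7,9,10}
So after constraint 1: D(X) = {7,9,10}

Answer: {7,9,10}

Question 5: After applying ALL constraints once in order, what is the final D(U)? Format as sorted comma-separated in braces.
Constraint 1 (V < X) on D(V)={4,6,7,9,10} D(X)={4,7,9,10}: V {4,6,7,9,10}->{4,6,7,9}; X {4,7,9,10}->{7,9,10}
Constraint 2 (U + V = Z) on D(U)={3,4,5,6} D(V)={4,6,7,9} D(Z)={3,5,8,9}: U {3,4,5,6}->{3,4,5}; V {4,6,7,9}->{4,6}; Z {3,5,8,9}->{8,9}
Constraint 3 (U + Z = V) on D(U)={3,4,5} D(Z)={8,9} D(V)={4,6}: U {3,4,5}->{}; Z {8,9}->{}; V {4,6}->{}
So after all 3 constraints: D(U) = {}

Answer: {}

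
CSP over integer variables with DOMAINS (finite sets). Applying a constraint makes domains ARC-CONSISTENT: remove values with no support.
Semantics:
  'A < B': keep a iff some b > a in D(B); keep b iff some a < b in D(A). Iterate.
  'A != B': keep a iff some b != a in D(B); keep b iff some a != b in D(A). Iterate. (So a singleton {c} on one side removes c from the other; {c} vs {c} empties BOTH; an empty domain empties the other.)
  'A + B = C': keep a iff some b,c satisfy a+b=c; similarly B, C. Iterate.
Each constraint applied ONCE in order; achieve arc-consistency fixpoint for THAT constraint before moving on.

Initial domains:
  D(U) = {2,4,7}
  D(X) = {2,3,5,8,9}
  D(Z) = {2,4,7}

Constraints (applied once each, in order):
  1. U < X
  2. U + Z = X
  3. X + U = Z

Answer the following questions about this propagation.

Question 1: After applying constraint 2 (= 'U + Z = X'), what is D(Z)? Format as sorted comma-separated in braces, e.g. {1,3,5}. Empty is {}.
Answer: {2,4,7}

Derivation:
Constraint 1 (U < X) on D(U)={2,4,7} D(X)={2,3,5,8,9}: X {2,3,5,8,9}->{3,5,8,9}
Constraint 2 (U + Z = X) on D(U)={2,4,7} D(Z)={2,4,7} D(X)={3,5,8,9}: X {3,5,8,9}->{8,9}
So after constraint 2: D(Z) = {2,4,7}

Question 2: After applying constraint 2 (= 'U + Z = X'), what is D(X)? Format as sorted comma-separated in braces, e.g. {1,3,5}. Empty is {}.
Answer: {8,9}

Derivation:
Constraint 1 (U < X) on D(U)={2,4,7} D(X)={2,3,5,8,9}: X {2,3,5,8,9}->{3,5,8,9}
Constraint 2 (U + Z = X) on D(U)={2,4,7} D(Z)={2,4,7} D(X)={3,5,8,9}: X {3,5,8,9}->{8,9}
So after constraint 2: D(X) = {8,9}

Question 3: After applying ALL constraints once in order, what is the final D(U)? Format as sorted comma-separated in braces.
Answer: {}

Derivation:
Constraint 1 (U < X) on D(U)={2,4,7} D(X)={2,3,5,8,9}: X {2,3,5,8,9}->{3,5,8,9}
Constraint 2 (U + Z = X) on D(U)={2,4,7} D(Z)={2,4,7} D(X)={3,5,8,9}: X {3,5,8,9}->{8,9}
Constraint 3 (X + U = Z) on D(X)={8,9} D(U)={2,4,7} D(Z)={2,4,7}: X {8,9}->{}; U {2,4,7}->{}; Z {2,4,7}->{}
So after all 3 constraints: D(U) = {}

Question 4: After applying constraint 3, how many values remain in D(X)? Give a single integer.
Answer: 0

Derivation:
Constraint 1 (U < X) on D(U)={2,4,7} D(X)={2,3,5,8,9}: X {2,3,5,8,9}->{3,5,8,9}
Constraint 2 (U + Z = X) on D(U)={2,4,7} D(Z)={2,4,7} D(X)={3,5,8,9}: X {3,5,8,9}->{8,9}
Constraint 3 (X + U = Z) on D(X)={8,9} D(U)={2,4,7} D(Z)={2,4,7}: X {8,9}->{}; U {2,4,7}->{}; Z {2,4,7}->{}
So after constraint 3: D(X)={}, size = 0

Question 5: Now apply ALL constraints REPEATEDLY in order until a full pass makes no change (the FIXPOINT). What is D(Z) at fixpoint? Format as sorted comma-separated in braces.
Answer: {}

Derivation:
pass 0 (initial): D(Z)={2,4,7}
pass 1: U {2,4,7}->{}; X {2,3,5,8,9}->{}; Z {2,4,7}->{}
pass 2: no change
Fixpoint after 2 passes: D(Z) = {}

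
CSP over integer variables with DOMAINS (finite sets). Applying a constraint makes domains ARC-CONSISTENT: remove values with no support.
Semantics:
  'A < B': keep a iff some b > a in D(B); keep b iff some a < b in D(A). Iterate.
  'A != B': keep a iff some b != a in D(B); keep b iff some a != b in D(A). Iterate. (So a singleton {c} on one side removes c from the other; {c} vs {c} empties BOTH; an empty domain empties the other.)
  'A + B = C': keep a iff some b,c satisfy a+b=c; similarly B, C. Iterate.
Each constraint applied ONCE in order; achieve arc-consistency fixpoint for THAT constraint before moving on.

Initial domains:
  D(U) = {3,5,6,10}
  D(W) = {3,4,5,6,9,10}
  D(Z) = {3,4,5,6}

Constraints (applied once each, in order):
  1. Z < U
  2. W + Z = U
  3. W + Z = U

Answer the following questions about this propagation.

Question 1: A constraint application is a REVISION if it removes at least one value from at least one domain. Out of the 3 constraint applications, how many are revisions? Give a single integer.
Constraint 1 (Z < U) on D(Z)={3,4,5,6} D(U)={3,5,6,10}: U {3,5,6,10}->{5,6,10} => REVISION
Constraint 2 (W + Z = U) on D(W)={3,4,5,6,9,10} D(Z)={3,4,5,6} D(U)={5,6,10}: W {3,4,5,6,9,10}->{3,4,5,6}; U {5,6,10}->{6,10} => REVISION
Constraint 3 (W + Z = U) on D(W)={3,4,5,6} D(Z)={3,4,5,6} D(U)={6,10}: no change => not a revision
Total revisions = 2

Answer: 2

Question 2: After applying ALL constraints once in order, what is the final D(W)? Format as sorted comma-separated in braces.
Answer: {3,4,5,6}

Derivation:
Constraint 1 (Z < U) on D(Z)={3,4,5,6} D(U)={3,5,6,10}: U {3,5,6,10}->{5,6,10}
Constraint 2 (W + Z = U) on D(W)={3,4,5,6,9,10} D(Z)={3,4,5,6} D(U)={5,6,10}: W {3,4,5,6,9,10}->{3,4,5,6}; U {5,6,10}->{6,10}
Constraint 3 (W + Z = U) on D(W)={3,4,5,6} D(Z)={3,4,5,6} D(U)={6,10}: no change
So after all 3 constraints: D(W) = {3,4,5,6}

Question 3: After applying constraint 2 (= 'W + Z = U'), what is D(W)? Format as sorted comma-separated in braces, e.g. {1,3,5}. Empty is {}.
Answer: {3,4,5,6}

Derivation:
Constraint 1 (Z < U) on D(Z)={3,4,5,6} D(U)={3,5,6,10}: U {3,5,6,10}->{5,6,10}
Constraint 2 (W + Z = U) on D(W)={3,4,5,6,9,10} D(Z)={3,4,5,6} D(U)={5,6,10}: W {3,4,5,6,9,10}->{3,4,5,6}; U {5,6,10}->{6,10}
So after constraint 2: D(W) = {3,4,5,6}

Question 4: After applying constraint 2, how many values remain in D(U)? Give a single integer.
Answer: 2

Derivation:
Constraint 1 (Z < U) on D(Z)={3,4,5,6} D(U)={3,5,6,10}: U {3,5,6,10}->{5,6,10}
Constraint 2 (W + Z = U) on D(W)={3,4,5,6,9,10} D(Z)={3,4,5,6} D(U)={5,6,10}: W {3,4,5,6,9,10}->{3,4,5,6}; U {5,6,10}->{6,10}
So after constraint 2: D(U)={6,10}, size = 2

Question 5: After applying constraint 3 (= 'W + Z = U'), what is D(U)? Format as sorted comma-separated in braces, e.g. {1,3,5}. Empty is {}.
Constraint 1 (Z < U) on D(Z)={3,4,5,6} D(U)={3,5,6,10}: U {3,5,6,10}->{5,6,10}
Constraint 2 (W + Z = U) on D(W)={3,4,5,6,9,10} D(Z)={3,4,5,6} D(U)={5,6,10}: W {3,4,5,6,9,10}->{3,4,5,6}; U {5,6,10}->{6,10}
Constraint 3 (W + Z = U) on D(W)={3,4,5,6} D(Z)={3,4,5,6} D(U)={6,10}: no change
So after constraint 3: D(U) = {6,10}

Answer: {6,10}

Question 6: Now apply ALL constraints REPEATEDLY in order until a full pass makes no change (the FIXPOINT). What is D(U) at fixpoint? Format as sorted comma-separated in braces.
Answer: {6,10}

Derivation:
pass 0 (initial): D(U)={3,5,6,10}
pass 1: U {3,5,6,10}->{6,10}; W {3,4,5,6,9,10}->{3,4,5,6}
pass 2: no change
Fixpoint after 2 passes: D(U) = {6,10}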